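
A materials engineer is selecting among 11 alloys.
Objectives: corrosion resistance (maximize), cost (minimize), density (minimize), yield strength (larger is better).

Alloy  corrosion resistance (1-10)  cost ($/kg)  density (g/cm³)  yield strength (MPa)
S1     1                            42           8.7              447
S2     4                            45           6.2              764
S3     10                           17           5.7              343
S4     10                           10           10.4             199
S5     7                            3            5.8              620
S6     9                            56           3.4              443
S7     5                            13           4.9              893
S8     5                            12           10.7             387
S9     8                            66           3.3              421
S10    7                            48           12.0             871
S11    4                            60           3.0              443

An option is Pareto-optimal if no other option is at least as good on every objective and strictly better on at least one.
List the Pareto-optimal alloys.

S3, S4, S5, S6, S7, S9, S10, S11

S1: dominated by S5 (corrosion resistance 7≥1, cost 3≤42, density 5.8≤8.7, yield strength 620≥447).
S2: dominated by S7 (corrosion resistance 5≥4, cost 13≤45, density 4.9≤6.2, yield strength 893≥764).
S3: not dominated.
S4: not dominated.
S5: not dominated (best cost).
S6: not dominated.
S7: not dominated (best yield strength).
S8: dominated by S5 (corrosion resistance 7≥5, cost 3≤12, density 5.8≤10.7, yield strength 620≥387).
S9: not dominated.
S10: not dominated.
S11: not dominated (best density).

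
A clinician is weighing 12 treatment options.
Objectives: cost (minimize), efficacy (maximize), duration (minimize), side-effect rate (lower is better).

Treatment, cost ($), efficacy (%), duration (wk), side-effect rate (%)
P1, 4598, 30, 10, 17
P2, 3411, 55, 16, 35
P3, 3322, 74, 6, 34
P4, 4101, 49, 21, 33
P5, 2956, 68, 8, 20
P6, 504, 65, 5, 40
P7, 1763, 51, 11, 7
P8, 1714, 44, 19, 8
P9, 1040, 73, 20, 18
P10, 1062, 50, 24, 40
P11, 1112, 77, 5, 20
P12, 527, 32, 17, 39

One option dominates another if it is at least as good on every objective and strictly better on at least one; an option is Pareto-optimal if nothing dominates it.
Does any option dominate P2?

P3 vs P2: cost 3322≤3411, efficacy 74≥55, duration 6≤16, side-effect rate 34≤35 — P3 is at least as good on every objective and strictly better on at least one, so P3 dominates P2.

Yes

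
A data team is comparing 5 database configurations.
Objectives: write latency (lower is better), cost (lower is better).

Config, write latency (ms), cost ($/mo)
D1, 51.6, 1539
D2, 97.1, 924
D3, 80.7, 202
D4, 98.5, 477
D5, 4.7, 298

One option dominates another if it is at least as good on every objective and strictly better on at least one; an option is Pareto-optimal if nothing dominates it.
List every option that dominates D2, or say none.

D3: write latency 80.7≤97.1, cost 202≤924 — dominates D2.
D5: write latency 4.7≤97.1, cost 298≤924 — dominates D2.
Others (D1, D4) are each worse than D2 on at least one objective.

D3, D5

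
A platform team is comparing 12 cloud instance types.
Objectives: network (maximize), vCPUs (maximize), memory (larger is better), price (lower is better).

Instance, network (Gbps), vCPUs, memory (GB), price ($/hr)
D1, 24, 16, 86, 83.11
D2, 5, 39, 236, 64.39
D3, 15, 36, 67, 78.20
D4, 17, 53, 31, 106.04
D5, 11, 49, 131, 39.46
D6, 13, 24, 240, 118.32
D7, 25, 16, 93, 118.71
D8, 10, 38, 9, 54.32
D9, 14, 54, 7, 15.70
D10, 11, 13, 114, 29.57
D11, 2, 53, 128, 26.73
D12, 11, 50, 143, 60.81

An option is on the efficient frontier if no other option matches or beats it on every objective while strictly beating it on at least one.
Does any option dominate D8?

D5 vs D8: network 11≥10, vCPUs 49≥38, memory 131≥9, price 39.46≤54.32 — D5 is at least as good on every objective and strictly better on at least one, so D5 dominates D8.

Yes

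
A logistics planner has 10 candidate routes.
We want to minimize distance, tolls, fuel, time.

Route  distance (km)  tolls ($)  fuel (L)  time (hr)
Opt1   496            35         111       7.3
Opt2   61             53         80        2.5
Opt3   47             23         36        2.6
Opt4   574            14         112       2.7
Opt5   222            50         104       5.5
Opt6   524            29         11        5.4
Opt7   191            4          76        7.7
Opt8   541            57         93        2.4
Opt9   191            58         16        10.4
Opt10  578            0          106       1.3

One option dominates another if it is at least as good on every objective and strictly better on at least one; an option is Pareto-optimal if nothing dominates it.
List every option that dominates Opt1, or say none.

Opt3: distance 47≤496, tolls 23≤35, fuel 36≤111, time 2.6≤7.3 — dominates Opt1.
Others (Opt2, Opt4, Opt5, Opt6, Opt7, Opt8, Opt9, Opt10) are each worse than Opt1 on at least one objective.

Opt3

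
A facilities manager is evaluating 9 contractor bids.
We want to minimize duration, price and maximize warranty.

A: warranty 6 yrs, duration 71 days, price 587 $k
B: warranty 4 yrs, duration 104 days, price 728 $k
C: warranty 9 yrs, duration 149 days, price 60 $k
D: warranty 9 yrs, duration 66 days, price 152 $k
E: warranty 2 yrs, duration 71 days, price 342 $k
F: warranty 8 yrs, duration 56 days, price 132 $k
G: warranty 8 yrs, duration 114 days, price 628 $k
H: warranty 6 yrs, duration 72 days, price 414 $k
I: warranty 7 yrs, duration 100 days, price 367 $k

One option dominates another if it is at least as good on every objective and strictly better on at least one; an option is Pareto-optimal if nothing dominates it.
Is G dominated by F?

Yes

F vs G: warranty 8≥8, duration 56≤114, price 132≤628 — F is at least as good on every objective with at least one strict improvement.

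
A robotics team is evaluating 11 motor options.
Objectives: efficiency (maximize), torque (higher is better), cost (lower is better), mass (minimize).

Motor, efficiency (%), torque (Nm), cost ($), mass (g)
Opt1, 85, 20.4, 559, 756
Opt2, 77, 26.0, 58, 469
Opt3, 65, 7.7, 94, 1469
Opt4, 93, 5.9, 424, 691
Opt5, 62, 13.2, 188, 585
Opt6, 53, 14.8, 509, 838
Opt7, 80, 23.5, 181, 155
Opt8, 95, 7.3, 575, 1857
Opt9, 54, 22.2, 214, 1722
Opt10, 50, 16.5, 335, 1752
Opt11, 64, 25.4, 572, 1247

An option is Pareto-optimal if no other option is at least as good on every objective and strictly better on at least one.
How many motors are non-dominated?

Opt1: not dominated.
Opt2: not dominated (best torque).
Opt3: dominated by Opt2 (efficiency 77≥65, torque 26.0≥7.7, cost 58≤94, mass 469≤1469).
Opt4: not dominated.
Opt5: dominated by Opt2 (efficiency 77≥62, torque 26.0≥13.2, cost 58≤188, mass 469≤585).
Opt6: dominated by Opt2 (efficiency 77≥53, torque 26.0≥14.8, cost 58≤509, mass 469≤838).
Opt7: not dominated (best mass).
Opt8: not dominated (best efficiency).
Opt9: dominated by Opt2 (efficiency 77≥54, torque 26.0≥22.2, cost 58≤214, mass 469≤1722).
Opt10: dominated by Opt2 (efficiency 77≥50, torque 26.0≥16.5, cost 58≤335, mass 469≤1752).
Opt11: dominated by Opt2 (efficiency 77≥64, torque 26.0≥25.4, cost 58≤572, mass 469≤1247).
Pareto-optimal: Opt1, Opt2, Opt4, Opt7, Opt8 → 5.

5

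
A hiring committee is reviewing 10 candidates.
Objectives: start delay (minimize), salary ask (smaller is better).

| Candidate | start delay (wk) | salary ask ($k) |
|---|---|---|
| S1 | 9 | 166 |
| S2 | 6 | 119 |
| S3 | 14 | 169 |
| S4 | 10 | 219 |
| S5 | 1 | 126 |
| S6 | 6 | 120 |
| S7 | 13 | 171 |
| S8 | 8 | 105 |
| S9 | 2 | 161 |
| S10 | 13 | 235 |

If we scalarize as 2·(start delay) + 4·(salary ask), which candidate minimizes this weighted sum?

S8

S1: 2·9 + 4·166 = 682
S2: 2·6 + 4·119 = 488
S3: 2·14 + 4·169 = 704
S4: 2·10 + 4·219 = 896
S5: 2·1 + 4·126 = 506
S6: 2·6 + 4·120 = 492
S7: 2·13 + 4·171 = 710
S8: 2·8 + 4·105 = 436
S9: 2·2 + 4·161 = 648
S10: 2·13 + 4·235 = 966
Lowest: S8 at 436.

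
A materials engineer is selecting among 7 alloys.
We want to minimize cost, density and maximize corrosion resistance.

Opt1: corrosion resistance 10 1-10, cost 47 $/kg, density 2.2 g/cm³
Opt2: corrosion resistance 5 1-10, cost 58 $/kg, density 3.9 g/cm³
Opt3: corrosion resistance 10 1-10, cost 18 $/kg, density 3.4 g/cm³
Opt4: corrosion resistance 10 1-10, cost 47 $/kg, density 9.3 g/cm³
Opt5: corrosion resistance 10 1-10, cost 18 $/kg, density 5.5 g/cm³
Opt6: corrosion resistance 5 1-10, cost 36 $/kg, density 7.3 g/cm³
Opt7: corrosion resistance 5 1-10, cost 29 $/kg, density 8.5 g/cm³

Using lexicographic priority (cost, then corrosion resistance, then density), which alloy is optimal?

Opt3

First minimize cost: best is 18, kept {Opt3, Opt5}.
Then maximize corrosion resistance: best is 10, kept {Opt3, Opt5}.
Then minimize density: best is 3.4, kept {Opt3}.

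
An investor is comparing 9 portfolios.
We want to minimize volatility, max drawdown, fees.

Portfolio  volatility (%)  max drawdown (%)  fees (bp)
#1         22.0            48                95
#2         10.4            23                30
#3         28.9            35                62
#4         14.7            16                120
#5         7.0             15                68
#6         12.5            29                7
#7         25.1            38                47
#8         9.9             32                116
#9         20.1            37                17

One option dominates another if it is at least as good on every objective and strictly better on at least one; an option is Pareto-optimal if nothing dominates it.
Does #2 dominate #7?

Yes

#2 vs #7: volatility 10.4≤25.1, max drawdown 23≤38, fees 30≤47 — #2 is at least as good on every objective with at least one strict improvement.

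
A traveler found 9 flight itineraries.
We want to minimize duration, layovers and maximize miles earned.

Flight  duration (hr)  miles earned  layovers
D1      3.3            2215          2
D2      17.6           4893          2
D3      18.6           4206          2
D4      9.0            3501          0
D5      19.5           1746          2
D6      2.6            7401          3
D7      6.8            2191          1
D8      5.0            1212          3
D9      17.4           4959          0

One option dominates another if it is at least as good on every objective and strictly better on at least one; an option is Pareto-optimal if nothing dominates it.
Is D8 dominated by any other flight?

Yes

D1 vs D8: duration 3.3≤5.0, miles earned 2215≥1212, layovers 2≤3 — D1 is at least as good on every objective and strictly better on at least one, so D1 dominates D8.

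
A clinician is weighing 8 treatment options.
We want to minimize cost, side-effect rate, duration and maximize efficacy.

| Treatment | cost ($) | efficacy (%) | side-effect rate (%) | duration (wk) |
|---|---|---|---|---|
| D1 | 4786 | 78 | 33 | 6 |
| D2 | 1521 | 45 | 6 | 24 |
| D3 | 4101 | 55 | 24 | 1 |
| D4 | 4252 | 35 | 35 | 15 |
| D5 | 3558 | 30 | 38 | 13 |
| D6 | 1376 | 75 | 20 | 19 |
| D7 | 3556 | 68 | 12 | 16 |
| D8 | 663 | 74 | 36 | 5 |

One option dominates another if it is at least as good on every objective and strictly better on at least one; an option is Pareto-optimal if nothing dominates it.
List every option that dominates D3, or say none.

none

D1: worse on cost (4786 vs 4101).
D2: worse on efficacy (45 vs 55).
D4: worse on cost (4252 vs 4101).
D5: worse on efficacy (30 vs 55).
D6: worse on duration (19 vs 1).
D7: worse on duration (16 vs 1).
D8: worse on side-effect rate (36 vs 24).
No option dominates D3.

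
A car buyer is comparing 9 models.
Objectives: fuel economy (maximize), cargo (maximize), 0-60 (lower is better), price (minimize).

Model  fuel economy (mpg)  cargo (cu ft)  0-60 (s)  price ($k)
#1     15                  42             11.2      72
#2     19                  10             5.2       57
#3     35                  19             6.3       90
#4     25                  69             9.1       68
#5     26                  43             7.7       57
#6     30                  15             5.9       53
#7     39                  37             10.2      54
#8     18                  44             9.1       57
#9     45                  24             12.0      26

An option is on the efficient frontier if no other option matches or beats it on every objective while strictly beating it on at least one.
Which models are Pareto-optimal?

#2, #3, #4, #5, #6, #7, #8, #9

#1: dominated by #4 (fuel economy 25≥15, cargo 69≥42, 0-60 9.1≤11.2, price 68≤72).
#2: not dominated (best 0-60).
#3: not dominated.
#4: not dominated (best cargo).
#5: not dominated.
#6: not dominated.
#7: not dominated.
#8: not dominated.
#9: not dominated (best fuel economy).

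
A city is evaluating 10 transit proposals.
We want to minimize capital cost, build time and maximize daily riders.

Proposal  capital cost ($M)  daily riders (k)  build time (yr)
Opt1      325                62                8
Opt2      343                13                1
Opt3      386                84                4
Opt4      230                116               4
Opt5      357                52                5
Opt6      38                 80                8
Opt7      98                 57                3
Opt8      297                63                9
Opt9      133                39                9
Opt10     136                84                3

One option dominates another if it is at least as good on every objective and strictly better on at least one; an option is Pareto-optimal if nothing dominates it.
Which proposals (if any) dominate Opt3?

Opt4, Opt10

Opt4: capital cost 230≤386, daily riders 116≥84, build time 4≤4 — dominates Opt3.
Opt10: capital cost 136≤386, daily riders 84≥84, build time 3≤4 — dominates Opt3.
Others (Opt1, Opt2, Opt5, Opt6, Opt7, Opt8, Opt9) are each worse than Opt3 on at least one objective.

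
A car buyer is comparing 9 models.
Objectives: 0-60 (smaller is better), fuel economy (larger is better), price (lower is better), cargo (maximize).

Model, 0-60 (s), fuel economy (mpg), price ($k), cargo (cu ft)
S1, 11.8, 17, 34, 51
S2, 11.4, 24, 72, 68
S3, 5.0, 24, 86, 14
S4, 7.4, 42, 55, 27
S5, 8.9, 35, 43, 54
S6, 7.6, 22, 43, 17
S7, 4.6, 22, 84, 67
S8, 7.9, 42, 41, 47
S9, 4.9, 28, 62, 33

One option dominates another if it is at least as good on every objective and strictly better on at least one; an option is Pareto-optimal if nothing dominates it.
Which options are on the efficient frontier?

S1, S2, S4, S5, S6, S7, S8, S9

S1: not dominated (best price).
S2: not dominated (best cargo).
S3: dominated by S9 (0-60 4.9≤5.0, fuel economy 28≥24, price 62≤86, cargo 33≥14).
S4: not dominated.
S5: not dominated.
S6: not dominated.
S7: not dominated (best 0-60).
S8: not dominated.
S9: not dominated.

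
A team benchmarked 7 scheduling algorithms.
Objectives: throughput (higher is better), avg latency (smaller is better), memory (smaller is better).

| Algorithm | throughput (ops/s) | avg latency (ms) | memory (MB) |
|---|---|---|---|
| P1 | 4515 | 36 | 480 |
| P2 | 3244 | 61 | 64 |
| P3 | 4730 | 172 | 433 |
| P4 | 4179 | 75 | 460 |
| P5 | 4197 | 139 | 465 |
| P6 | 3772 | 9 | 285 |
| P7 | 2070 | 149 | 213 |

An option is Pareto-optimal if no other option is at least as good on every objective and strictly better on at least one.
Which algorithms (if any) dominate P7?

P2

P2: throughput 3244≥2070, avg latency 61≤149, memory 64≤213 — dominates P7.
Others (P1, P3, P4, P5, P6) are each worse than P7 on at least one objective.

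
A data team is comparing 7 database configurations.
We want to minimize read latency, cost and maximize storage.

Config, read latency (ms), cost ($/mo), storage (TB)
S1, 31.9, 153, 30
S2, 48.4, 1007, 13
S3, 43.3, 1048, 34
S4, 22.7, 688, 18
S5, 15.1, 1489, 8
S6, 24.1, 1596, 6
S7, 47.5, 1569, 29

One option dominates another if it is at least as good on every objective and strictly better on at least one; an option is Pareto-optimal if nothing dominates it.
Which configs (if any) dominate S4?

S1: worse on read latency (31.9 vs 22.7).
S2: worse on read latency (48.4 vs 22.7).
S3: worse on read latency (43.3 vs 22.7).
S5: worse on cost (1489 vs 688).
S6: worse on read latency (24.1 vs 22.7).
S7: worse on read latency (47.5 vs 22.7).
No option dominates S4.

none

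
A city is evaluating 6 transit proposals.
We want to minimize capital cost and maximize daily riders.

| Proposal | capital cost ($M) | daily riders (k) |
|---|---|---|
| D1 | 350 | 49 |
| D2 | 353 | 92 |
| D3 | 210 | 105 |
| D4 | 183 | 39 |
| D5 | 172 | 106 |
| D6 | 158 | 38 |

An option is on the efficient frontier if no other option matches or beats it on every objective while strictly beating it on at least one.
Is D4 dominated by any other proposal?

D5 vs D4: capital cost 172≤183, daily riders 106≥39 — D5 is at least as good on every objective and strictly better on at least one, so D5 dominates D4.

Yes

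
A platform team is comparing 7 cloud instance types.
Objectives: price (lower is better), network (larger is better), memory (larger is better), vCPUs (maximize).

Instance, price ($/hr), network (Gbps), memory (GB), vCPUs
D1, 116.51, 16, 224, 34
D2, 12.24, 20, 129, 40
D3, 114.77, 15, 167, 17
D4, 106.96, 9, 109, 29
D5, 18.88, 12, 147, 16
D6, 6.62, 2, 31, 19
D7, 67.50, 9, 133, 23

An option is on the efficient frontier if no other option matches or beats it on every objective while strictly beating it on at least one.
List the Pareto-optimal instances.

D1: not dominated (best memory).
D2: not dominated (best network).
D3: not dominated.
D4: dominated by D2 (price 12.24≤106.96, network 20≥9, memory 129≥109, vCPUs 40≥29).
D5: not dominated.
D6: not dominated (best price).
D7: not dominated.

D1, D2, D3, D5, D6, D7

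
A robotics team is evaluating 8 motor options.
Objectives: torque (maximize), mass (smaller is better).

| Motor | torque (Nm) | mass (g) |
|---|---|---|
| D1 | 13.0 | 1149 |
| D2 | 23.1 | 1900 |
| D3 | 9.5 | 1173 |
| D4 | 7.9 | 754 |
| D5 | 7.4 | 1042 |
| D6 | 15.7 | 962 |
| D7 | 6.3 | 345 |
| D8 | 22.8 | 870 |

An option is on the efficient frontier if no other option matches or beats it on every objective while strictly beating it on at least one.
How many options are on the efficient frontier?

D1: dominated by D6 (torque 15.7≥13.0, mass 962≤1149).
D2: not dominated (best torque).
D3: dominated by D1 (torque 13.0≥9.5, mass 1149≤1173).
D4: not dominated.
D5: dominated by D4 (torque 7.9≥7.4, mass 754≤1042).
D6: dominated by D8 (torque 22.8≥15.7, mass 870≤962).
D7: not dominated (best mass).
D8: not dominated.
Pareto-optimal: D2, D4, D7, D8 → 4.

4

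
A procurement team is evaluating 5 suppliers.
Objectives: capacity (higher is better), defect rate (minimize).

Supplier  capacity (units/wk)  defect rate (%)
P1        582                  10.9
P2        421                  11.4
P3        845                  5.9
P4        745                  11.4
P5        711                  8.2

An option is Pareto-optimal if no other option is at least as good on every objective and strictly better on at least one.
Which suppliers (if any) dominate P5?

P3: capacity 845≥711, defect rate 5.9≤8.2 — dominates P5.
Others (P1, P2, P4) are each worse than P5 on at least one objective.

P3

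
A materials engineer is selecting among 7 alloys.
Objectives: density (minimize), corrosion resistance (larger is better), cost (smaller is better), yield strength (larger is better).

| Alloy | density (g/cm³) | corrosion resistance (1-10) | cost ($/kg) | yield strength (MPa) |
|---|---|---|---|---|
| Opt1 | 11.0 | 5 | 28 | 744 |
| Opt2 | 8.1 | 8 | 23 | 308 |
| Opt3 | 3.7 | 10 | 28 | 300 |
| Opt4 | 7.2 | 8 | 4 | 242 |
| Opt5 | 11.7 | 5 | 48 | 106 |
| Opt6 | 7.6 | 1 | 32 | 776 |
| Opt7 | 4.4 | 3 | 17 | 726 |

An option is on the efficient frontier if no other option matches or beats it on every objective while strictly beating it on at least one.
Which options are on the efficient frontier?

Opt1: not dominated.
Opt2: not dominated.
Opt3: not dominated (best density).
Opt4: not dominated (best cost).
Opt5: dominated by Opt1 (density 11.0≤11.7, corrosion resistance 5≥5, cost 28≤48, yield strength 744≥106).
Opt6: not dominated (best yield strength).
Opt7: not dominated.

Opt1, Opt2, Opt3, Opt4, Opt6, Opt7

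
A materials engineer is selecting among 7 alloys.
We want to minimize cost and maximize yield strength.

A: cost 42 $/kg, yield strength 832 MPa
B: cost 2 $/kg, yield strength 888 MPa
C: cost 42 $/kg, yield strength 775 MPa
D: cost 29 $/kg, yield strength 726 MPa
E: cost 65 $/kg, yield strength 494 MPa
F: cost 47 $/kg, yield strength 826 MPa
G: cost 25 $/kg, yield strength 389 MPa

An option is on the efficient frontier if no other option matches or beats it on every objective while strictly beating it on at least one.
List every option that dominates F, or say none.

A: cost 42≤47, yield strength 832≥826 — dominates F.
B: cost 2≤47, yield strength 888≥826 — dominates F.
Others (C, D, E, G) are each worse than F on at least one objective.

A, B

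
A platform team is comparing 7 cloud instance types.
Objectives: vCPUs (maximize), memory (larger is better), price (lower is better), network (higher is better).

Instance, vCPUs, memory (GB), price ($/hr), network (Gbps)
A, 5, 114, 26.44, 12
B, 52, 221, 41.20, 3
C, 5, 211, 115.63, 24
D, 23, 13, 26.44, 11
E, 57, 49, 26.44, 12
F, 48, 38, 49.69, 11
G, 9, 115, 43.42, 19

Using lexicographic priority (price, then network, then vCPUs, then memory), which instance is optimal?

E

First minimize price: best is 26.44, kept {A, D, E}.
Then maximize network: best is 12, kept {A, E}.
Then maximize vCPUs: best is 57, kept {E}.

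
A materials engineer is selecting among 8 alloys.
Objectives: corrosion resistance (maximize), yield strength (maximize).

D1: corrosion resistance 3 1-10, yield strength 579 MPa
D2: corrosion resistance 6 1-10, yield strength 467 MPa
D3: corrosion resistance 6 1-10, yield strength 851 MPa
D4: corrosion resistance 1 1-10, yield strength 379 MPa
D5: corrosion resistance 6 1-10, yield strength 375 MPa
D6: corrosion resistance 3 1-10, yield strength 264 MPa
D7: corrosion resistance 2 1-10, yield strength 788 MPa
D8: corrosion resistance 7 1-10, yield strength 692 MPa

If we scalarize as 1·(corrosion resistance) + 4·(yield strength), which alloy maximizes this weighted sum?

D1: 1·3 + 4·579 = 2319
D2: 1·6 + 4·467 = 1874
D3: 1·6 + 4·851 = 3410
D4: 1·1 + 4·379 = 1517
D5: 1·6 + 4·375 = 1506
D6: 1·3 + 4·264 = 1059
D7: 1·2 + 4·788 = 3154
D8: 1·7 + 4·692 = 2775
Highest: D3 at 3410.

D3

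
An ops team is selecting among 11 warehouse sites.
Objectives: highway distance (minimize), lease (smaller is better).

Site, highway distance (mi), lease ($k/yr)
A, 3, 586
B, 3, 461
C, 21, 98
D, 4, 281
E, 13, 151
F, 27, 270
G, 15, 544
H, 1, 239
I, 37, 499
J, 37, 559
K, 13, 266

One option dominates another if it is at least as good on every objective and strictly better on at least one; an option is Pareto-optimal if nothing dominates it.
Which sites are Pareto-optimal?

C, E, H

A: dominated by B (highway distance 3≤3, lease 461≤586).
B: dominated by H (highway distance 1≤3, lease 239≤461).
C: not dominated (best lease).
D: dominated by H (highway distance 1≤4, lease 239≤281).
E: not dominated.
F: dominated by C (highway distance 21≤27, lease 98≤270).
G: dominated by B (highway distance 3≤15, lease 461≤544).
H: not dominated (best highway distance).
I: dominated by B (highway distance 3≤37, lease 461≤499).
J: dominated by B (highway distance 3≤37, lease 461≤559).
K: dominated by E (highway distance 13≤13, lease 151≤266).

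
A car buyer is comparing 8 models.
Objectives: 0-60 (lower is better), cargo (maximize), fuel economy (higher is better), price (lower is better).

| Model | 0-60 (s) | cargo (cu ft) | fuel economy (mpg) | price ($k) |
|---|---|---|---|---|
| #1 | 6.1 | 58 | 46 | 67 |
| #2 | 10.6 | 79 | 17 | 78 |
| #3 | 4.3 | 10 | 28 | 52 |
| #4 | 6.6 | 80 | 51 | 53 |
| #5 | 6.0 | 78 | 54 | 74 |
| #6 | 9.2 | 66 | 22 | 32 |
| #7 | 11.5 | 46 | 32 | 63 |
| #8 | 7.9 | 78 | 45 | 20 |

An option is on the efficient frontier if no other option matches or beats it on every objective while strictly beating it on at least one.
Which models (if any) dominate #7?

#4: 0-60 6.6≤11.5, cargo 80≥46, fuel economy 51≥32, price 53≤63 — dominates #7.
#8: 0-60 7.9≤11.5, cargo 78≥46, fuel economy 45≥32, price 20≤63 — dominates #7.
Others (#1, #2, #3, #5, #6) are each worse than #7 on at least one objective.

#4, #8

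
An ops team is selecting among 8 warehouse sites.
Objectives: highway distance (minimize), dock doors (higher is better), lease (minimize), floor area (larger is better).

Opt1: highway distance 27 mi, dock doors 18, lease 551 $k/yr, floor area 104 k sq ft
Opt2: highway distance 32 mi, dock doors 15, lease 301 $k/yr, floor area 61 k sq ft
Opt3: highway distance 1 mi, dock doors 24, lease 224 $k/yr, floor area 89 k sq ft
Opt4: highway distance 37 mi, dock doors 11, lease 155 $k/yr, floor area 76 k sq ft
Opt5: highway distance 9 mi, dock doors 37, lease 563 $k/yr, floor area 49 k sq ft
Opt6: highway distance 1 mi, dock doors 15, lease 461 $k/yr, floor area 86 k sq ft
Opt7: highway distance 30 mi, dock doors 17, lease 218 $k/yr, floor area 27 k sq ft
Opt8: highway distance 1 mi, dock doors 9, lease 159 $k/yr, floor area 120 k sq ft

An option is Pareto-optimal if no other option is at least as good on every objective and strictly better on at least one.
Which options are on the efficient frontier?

Opt1: not dominated.
Opt2: dominated by Opt3 (highway distance 1≤32, dock doors 24≥15, lease 224≤301, floor area 89≥61).
Opt3: not dominated.
Opt4: not dominated (best lease).
Opt5: not dominated (best dock doors).
Opt6: dominated by Opt3 (highway distance 1≤1, dock doors 24≥15, lease 224≤461, floor area 89≥86).
Opt7: not dominated.
Opt8: not dominated (best floor area).

Opt1, Opt3, Opt4, Opt5, Opt7, Opt8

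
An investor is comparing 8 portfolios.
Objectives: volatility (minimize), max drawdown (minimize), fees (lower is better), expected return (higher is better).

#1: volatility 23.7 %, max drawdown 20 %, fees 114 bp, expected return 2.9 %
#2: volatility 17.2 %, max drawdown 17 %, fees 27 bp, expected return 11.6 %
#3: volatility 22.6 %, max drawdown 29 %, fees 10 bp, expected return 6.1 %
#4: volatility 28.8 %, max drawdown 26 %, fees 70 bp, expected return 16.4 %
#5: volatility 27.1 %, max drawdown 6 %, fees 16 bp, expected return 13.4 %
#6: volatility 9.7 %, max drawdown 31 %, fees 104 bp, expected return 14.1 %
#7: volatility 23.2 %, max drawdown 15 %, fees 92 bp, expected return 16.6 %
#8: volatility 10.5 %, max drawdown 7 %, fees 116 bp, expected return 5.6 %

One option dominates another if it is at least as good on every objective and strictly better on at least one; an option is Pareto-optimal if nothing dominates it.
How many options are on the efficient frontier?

7

#1: dominated by #2 (volatility 17.2≤23.7, max drawdown 17≤20, fees 27≤114, expected return 11.6≥2.9).
#2: not dominated.
#3: not dominated (best fees).
#4: not dominated.
#5: not dominated (best max drawdown).
#6: not dominated (best volatility).
#7: not dominated (best expected return).
#8: not dominated.
Pareto-optimal: #2, #3, #4, #5, #6, #7, #8 → 7.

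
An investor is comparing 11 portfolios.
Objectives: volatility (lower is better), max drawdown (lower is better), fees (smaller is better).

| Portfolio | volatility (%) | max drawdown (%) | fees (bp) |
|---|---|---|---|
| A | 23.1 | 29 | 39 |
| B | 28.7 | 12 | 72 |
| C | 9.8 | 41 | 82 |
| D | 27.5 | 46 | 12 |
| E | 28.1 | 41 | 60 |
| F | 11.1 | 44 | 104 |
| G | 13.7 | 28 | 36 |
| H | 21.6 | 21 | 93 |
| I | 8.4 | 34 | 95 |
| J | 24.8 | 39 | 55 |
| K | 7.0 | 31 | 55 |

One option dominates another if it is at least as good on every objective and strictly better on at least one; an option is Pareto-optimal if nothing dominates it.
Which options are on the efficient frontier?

B, D, G, H, K

A: dominated by G (volatility 13.7≤23.1, max drawdown 28≤29, fees 36≤39).
B: not dominated (best max drawdown).
C: dominated by K (volatility 7.0≤9.8, max drawdown 31≤41, fees 55≤82).
D: not dominated (best fees).
E: dominated by A (volatility 23.1≤28.1, max drawdown 29≤41, fees 39≤60).
F: dominated by C (volatility 9.8≤11.1, max drawdown 41≤44, fees 82≤104).
G: not dominated.
H: not dominated.
I: dominated by K (volatility 7.0≤8.4, max drawdown 31≤34, fees 55≤95).
J: dominated by A (volatility 23.1≤24.8, max drawdown 29≤39, fees 39≤55).
K: not dominated (best volatility).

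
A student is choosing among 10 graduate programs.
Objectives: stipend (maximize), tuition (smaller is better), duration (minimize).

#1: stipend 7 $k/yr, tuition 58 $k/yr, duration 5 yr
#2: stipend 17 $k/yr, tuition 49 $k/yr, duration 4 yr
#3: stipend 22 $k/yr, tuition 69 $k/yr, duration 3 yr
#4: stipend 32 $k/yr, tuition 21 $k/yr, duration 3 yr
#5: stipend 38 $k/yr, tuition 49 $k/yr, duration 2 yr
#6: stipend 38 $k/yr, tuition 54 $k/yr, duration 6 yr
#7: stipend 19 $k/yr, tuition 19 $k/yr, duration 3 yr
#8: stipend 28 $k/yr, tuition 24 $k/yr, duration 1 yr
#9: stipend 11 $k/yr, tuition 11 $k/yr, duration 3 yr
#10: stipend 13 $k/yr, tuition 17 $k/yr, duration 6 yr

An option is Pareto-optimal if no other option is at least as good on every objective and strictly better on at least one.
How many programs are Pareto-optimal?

6

#1: dominated by #2 (stipend 17≥7, tuition 49≤58, duration 4≤5).
#2: dominated by #4 (stipend 32≥17, tuition 21≤49, duration 3≤4).
#3: dominated by #4 (stipend 32≥22, tuition 21≤69, duration 3≤3).
#4: not dominated.
#5: not dominated.
#6: dominated by #5 (stipend 38≥38, tuition 49≤54, duration 2≤6).
#7: not dominated.
#8: not dominated (best duration).
#9: not dominated (best tuition).
#10: not dominated.
Pareto-optimal: #4, #5, #7, #8, #9, #10 → 6.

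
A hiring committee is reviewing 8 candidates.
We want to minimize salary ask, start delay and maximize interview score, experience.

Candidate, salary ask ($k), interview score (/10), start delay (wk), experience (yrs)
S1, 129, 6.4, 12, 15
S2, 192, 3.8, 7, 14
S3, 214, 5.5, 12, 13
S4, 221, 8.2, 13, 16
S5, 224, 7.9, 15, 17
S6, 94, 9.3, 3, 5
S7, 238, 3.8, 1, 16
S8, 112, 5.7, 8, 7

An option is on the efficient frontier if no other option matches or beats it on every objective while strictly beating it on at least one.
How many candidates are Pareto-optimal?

7

S1: not dominated.
S2: not dominated.
S3: dominated by S1 (salary ask 129≤214, interview score 6.4≥5.5, start delay 12≤12, experience 15≥13).
S4: not dominated.
S5: not dominated (best experience).
S6: not dominated (best salary ask).
S7: not dominated (best start delay).
S8: not dominated.
Pareto-optimal: S1, S2, S4, S5, S6, S7, S8 → 7.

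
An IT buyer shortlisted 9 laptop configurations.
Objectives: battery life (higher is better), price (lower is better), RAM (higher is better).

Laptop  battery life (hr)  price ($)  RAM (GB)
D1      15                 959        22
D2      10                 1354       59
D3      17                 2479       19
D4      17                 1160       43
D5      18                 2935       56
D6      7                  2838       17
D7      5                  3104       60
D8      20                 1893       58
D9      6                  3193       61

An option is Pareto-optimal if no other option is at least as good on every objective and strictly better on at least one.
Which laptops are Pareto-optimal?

D1, D2, D4, D7, D8, D9

D1: not dominated (best price).
D2: not dominated.
D3: dominated by D4 (battery life 17≥17, price 1160≤2479, RAM 43≥19).
D4: not dominated.
D5: dominated by D8 (battery life 20≥18, price 1893≤2935, RAM 58≥56).
D6: dominated by D1 (battery life 15≥7, price 959≤2838, RAM 22≥17).
D7: not dominated.
D8: not dominated (best battery life).
D9: not dominated (best RAM).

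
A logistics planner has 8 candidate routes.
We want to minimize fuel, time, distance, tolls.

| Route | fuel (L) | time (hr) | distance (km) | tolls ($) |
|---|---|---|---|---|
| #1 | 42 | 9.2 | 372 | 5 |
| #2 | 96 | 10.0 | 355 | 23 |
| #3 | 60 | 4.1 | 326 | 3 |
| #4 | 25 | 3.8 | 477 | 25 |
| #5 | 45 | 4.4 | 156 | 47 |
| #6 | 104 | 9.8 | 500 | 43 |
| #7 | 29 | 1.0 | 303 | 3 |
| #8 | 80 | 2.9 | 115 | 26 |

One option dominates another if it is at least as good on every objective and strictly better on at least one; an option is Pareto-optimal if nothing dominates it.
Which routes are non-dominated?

#1: dominated by #7 (fuel 29≤42, time 1.0≤9.2, distance 303≤372, tolls 3≤5).
#2: dominated by #3 (fuel 60≤96, time 4.1≤10.0, distance 326≤355, tolls 3≤23).
#3: dominated by #7 (fuel 29≤60, time 1.0≤4.1, distance 303≤326, tolls 3≤3).
#4: not dominated (best fuel).
#5: not dominated.
#6: dominated by #1 (fuel 42≤104, time 9.2≤9.8, distance 372≤500, tolls 5≤43).
#7: not dominated (best time).
#8: not dominated (best distance).

#4, #5, #7, #8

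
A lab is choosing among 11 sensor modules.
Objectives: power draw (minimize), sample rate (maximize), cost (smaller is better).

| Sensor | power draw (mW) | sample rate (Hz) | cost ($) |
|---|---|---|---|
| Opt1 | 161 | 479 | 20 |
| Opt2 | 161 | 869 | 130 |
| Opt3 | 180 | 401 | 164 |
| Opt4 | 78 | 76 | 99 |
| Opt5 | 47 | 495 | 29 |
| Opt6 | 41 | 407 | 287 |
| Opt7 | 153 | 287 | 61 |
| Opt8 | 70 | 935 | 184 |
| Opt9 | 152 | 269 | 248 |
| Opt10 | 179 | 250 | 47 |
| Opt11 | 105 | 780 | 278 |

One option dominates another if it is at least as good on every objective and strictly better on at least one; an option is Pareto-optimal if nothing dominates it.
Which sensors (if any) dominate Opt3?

Opt1: power draw 161≤180, sample rate 479≥401, cost 20≤164 — dominates Opt3.
Opt2: power draw 161≤180, sample rate 869≥401, cost 130≤164 — dominates Opt3.
Opt5: power draw 47≤180, sample rate 495≥401, cost 29≤164 — dominates Opt3.
Others (Opt4, Opt6, Opt7, Opt8, Opt9, Opt10, Opt11) are each worse than Opt3 on at least one objective.

Opt1, Opt2, Opt5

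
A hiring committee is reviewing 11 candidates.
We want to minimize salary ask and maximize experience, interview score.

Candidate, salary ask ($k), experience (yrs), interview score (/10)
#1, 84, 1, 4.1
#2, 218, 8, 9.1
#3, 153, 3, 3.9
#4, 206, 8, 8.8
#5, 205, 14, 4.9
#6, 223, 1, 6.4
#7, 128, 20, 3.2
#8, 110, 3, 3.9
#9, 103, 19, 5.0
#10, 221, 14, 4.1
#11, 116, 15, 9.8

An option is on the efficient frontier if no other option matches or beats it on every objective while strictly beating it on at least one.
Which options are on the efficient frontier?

#1, #7, #9, #11

#1: not dominated (best salary ask).
#2: dominated by #11 (salary ask 116≤218, experience 15≥8, interview score 9.8≥9.1).
#3: dominated by #8 (salary ask 110≤153, experience 3≥3, interview score 3.9≥3.9).
#4: dominated by #11 (salary ask 116≤206, experience 15≥8, interview score 9.8≥8.8).
#5: dominated by #9 (salary ask 103≤205, experience 19≥14, interview score 5.0≥4.9).
#6: dominated by #2 (salary ask 218≤223, experience 8≥1, interview score 9.1≥6.4).
#7: not dominated (best experience).
#8: dominated by #9 (salary ask 103≤110, experience 19≥3, interview score 5.0≥3.9).
#9: not dominated.
#10: dominated by #5 (salary ask 205≤221, experience 14≥14, interview score 4.9≥4.1).
#11: not dominated (best interview score).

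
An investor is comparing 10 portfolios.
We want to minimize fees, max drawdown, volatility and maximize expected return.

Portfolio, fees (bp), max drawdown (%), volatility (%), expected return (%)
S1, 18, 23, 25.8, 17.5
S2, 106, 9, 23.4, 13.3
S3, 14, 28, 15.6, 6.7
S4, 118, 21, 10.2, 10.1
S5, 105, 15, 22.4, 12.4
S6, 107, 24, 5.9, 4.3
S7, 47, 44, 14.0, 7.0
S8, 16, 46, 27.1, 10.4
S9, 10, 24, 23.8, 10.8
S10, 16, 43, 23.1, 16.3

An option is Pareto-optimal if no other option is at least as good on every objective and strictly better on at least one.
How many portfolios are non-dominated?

9

S1: not dominated (best expected return).
S2: not dominated (best max drawdown).
S3: not dominated.
S4: not dominated.
S5: not dominated.
S6: not dominated (best volatility).
S7: not dominated.
S8: dominated by S9 (fees 10≤16, max drawdown 24≤46, volatility 23.8≤27.1, expected return 10.8≥10.4).
S9: not dominated (best fees).
S10: not dominated.
Pareto-optimal: S1, S2, S3, S4, S5, S6, S7, S9, S10 → 9.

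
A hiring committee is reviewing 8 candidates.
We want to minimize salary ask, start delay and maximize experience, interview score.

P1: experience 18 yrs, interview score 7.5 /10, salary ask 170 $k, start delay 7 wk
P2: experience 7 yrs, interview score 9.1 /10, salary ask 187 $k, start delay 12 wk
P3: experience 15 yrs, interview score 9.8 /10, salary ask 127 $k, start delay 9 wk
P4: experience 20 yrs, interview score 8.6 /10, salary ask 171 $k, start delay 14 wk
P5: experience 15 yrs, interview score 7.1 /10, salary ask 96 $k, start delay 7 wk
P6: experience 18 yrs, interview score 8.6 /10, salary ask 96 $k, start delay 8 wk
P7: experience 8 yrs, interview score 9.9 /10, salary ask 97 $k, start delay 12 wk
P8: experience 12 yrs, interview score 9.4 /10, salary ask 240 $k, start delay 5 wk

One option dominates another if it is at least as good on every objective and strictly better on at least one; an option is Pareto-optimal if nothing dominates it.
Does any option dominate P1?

No

P2: worse on experience (7 vs 18).
P3: worse on experience (15 vs 18).
P4: worse on salary ask (171 vs 170).
P5: worse on experience (15 vs 18).
P6: worse on start delay (8 vs 7).
P7: worse on experience (8 vs 18).
P8: worse on experience (12 vs 18).
No option is at least as good as P1 on every objective and strictly better on one.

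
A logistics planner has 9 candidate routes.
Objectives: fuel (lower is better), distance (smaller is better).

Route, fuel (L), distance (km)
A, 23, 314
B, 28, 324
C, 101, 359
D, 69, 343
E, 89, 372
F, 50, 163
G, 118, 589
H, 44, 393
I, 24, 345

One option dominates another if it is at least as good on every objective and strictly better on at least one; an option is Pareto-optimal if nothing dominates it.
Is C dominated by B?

B vs C: fuel 28≤101, distance 324≤359 — B is at least as good on every objective with at least one strict improvement.

Yes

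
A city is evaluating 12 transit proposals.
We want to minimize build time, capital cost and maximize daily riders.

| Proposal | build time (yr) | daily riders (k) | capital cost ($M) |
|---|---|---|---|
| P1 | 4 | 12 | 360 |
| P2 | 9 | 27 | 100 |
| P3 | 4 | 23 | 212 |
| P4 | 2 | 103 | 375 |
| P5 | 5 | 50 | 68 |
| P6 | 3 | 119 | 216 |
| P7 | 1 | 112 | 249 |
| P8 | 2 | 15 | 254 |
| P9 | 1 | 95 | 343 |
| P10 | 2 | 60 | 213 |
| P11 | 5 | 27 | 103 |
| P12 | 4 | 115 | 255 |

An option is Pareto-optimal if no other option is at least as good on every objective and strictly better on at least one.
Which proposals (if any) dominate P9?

P7

P7: build time 1≤1, daily riders 112≥95, capital cost 249≤343 — dominates P9.
Others (P1, P2, P3, P4, P5, P6, P8, P10, P11, P12) are each worse than P9 on at least one objective.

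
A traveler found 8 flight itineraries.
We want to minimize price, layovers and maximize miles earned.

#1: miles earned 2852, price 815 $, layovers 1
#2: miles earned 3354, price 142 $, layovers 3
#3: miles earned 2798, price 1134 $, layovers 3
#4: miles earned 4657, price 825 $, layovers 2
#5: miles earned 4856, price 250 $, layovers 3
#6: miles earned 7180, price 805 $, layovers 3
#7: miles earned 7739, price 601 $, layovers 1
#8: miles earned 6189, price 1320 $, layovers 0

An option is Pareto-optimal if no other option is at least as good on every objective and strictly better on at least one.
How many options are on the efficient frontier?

#1: dominated by #7 (miles earned 7739≥2852, price 601≤815, layovers 1≤1).
#2: not dominated (best price).
#3: dominated by #1 (miles earned 2852≥2798, price 815≤1134, layovers 1≤3).
#4: dominated by #7 (miles earned 7739≥4657, price 601≤825, layovers 1≤2).
#5: not dominated.
#6: dominated by #7 (miles earned 7739≥7180, price 601≤805, layovers 1≤3).
#7: not dominated (best miles earned).
#8: not dominated (best layovers).
Pareto-optimal: #2, #5, #7, #8 → 4.

4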